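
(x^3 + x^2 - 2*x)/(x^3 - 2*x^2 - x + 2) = x*(x + 2)/(x^2 - x - 2)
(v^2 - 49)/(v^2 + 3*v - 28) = (v - 7)/(v - 4)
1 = 1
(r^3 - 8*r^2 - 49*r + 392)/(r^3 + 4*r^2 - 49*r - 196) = (r - 8)/(r + 4)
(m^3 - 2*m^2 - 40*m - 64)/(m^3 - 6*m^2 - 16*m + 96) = (m^2 - 6*m - 16)/(m^2 - 10*m + 24)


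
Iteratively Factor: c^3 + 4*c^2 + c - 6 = (c + 2)*(c^2 + 2*c - 3) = (c + 2)*(c + 3)*(c - 1)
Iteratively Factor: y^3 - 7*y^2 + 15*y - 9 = (y - 3)*(y^2 - 4*y + 3) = (y - 3)*(y - 1)*(y - 3)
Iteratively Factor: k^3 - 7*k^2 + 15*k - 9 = (k - 3)*(k^2 - 4*k + 3) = (k - 3)*(k - 1)*(k - 3)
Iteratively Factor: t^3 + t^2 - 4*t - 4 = (t - 2)*(t^2 + 3*t + 2) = (t - 2)*(t + 1)*(t + 2)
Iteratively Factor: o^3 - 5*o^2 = (o - 5)*(o^2) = o*(o - 5)*(o)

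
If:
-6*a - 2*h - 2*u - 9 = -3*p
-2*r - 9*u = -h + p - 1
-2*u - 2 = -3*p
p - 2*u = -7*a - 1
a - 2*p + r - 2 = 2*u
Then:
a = -121/347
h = -1703/694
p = 97/347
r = 606/347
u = -403/694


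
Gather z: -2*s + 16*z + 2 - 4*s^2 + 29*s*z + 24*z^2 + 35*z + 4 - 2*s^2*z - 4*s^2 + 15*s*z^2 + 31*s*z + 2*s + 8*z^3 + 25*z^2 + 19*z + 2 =-8*s^2 + 8*z^3 + z^2*(15*s + 49) + z*(-2*s^2 + 60*s + 70) + 8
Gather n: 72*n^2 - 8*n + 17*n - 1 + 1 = 72*n^2 + 9*n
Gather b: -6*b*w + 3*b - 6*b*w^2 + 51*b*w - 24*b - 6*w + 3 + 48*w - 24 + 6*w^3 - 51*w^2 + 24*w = b*(-6*w^2 + 45*w - 21) + 6*w^3 - 51*w^2 + 66*w - 21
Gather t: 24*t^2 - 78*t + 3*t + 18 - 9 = 24*t^2 - 75*t + 9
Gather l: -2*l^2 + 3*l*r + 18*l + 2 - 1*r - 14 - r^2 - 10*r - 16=-2*l^2 + l*(3*r + 18) - r^2 - 11*r - 28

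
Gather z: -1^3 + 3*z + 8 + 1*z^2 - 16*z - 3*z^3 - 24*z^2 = -3*z^3 - 23*z^2 - 13*z + 7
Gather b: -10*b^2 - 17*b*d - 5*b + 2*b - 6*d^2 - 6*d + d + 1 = -10*b^2 + b*(-17*d - 3) - 6*d^2 - 5*d + 1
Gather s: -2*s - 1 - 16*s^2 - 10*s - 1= -16*s^2 - 12*s - 2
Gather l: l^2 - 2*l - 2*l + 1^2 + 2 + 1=l^2 - 4*l + 4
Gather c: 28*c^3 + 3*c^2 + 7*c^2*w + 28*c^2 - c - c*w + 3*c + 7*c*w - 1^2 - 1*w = 28*c^3 + c^2*(7*w + 31) + c*(6*w + 2) - w - 1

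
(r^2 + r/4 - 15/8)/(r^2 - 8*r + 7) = (r^2 + r/4 - 15/8)/(r^2 - 8*r + 7)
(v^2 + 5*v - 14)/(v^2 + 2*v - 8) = (v + 7)/(v + 4)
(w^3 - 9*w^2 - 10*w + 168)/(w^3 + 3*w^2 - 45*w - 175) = (w^2 - 2*w - 24)/(w^2 + 10*w + 25)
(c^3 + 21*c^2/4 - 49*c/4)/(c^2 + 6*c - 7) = c*(4*c - 7)/(4*(c - 1))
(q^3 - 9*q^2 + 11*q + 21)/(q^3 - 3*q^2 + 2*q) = (q^3 - 9*q^2 + 11*q + 21)/(q*(q^2 - 3*q + 2))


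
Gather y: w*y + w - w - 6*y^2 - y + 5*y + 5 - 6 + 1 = -6*y^2 + y*(w + 4)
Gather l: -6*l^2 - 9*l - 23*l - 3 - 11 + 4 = -6*l^2 - 32*l - 10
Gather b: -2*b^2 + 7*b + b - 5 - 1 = -2*b^2 + 8*b - 6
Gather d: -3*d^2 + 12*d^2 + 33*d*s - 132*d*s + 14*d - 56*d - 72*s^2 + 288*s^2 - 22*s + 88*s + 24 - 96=9*d^2 + d*(-99*s - 42) + 216*s^2 + 66*s - 72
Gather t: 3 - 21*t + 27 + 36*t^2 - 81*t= 36*t^2 - 102*t + 30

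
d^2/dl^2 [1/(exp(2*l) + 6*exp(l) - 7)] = 2*(4*(exp(l) + 3)^2*exp(l) - (2*exp(l) + 3)*(exp(2*l) + 6*exp(l) - 7))*exp(l)/(exp(2*l) + 6*exp(l) - 7)^3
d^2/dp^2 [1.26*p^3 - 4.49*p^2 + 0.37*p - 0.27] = 7.56*p - 8.98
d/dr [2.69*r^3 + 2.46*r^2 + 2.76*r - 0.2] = 8.07*r^2 + 4.92*r + 2.76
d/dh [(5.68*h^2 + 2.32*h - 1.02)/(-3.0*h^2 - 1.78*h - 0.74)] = (-3.1504*h^2 - 14.5264*h - 3.5324)/(9.0*h^4 + 10.68*h^3 + 7.6084*h^2 + 2.6344*h + 0.5476)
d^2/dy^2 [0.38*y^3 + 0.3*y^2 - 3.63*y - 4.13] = 2.28*y + 0.6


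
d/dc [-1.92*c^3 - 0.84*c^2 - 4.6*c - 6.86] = -5.76*c^2 - 1.68*c - 4.6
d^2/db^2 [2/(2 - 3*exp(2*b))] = (-72*exp(2*b) - 48)*exp(2*b)/(3*exp(2*b) - 2)^3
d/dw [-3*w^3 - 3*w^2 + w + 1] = -9*w^2 - 6*w + 1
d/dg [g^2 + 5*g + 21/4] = 2*g + 5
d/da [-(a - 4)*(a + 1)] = 3 - 2*a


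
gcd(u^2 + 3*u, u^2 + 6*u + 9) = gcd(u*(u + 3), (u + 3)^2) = u + 3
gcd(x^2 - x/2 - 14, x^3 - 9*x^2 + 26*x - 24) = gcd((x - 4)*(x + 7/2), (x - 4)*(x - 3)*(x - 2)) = x - 4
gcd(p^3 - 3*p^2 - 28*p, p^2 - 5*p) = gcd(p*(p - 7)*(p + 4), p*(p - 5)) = p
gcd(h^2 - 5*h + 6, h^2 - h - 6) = h - 3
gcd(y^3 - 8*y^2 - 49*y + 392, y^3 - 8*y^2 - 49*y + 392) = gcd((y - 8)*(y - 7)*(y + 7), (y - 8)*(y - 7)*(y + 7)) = y^3 - 8*y^2 - 49*y + 392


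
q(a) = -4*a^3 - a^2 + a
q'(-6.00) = -419.00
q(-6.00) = 822.00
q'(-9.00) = -953.00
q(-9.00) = 2826.00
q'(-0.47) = -0.71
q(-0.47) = -0.28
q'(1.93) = -47.56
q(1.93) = -30.55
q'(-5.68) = -374.79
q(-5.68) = 695.06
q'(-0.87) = -6.34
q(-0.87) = 1.01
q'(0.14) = 0.48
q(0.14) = 0.11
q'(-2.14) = -49.68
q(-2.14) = 32.48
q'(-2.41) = -63.88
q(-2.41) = 47.77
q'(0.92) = -11.00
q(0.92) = -3.04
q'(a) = -12*a^2 - 2*a + 1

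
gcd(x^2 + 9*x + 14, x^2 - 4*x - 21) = 1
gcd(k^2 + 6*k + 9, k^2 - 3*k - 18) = k + 3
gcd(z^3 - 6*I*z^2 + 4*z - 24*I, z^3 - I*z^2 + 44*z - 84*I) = z^2 - 8*I*z - 12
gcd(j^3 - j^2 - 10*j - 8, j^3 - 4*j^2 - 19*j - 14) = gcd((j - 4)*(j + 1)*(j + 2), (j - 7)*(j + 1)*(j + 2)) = j^2 + 3*j + 2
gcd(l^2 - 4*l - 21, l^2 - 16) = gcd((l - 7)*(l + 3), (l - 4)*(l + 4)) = 1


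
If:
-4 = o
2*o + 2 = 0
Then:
No Solution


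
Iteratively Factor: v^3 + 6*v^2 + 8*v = (v)*(v^2 + 6*v + 8) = v*(v + 2)*(v + 4)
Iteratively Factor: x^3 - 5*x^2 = (x)*(x^2 - 5*x) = x^2*(x - 5)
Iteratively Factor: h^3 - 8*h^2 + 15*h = (h - 3)*(h^2 - 5*h) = h*(h - 3)*(h - 5)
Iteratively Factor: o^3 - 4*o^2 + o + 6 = (o - 3)*(o^2 - o - 2) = (o - 3)*(o + 1)*(o - 2)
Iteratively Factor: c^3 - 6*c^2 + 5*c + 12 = (c - 4)*(c^2 - 2*c - 3) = (c - 4)*(c - 3)*(c + 1)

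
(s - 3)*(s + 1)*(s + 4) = s^3 + 2*s^2 - 11*s - 12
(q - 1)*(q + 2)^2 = q^3 + 3*q^2 - 4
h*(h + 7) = h^2 + 7*h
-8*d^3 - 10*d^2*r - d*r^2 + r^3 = (-4*d + r)*(d + r)*(2*d + r)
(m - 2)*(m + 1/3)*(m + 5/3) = m^3 - 31*m/9 - 10/9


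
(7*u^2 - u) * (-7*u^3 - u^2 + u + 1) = -49*u^5 + 8*u^3 + 6*u^2 - u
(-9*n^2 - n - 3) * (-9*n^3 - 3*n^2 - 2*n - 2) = 81*n^5 + 36*n^4 + 48*n^3 + 29*n^2 + 8*n + 6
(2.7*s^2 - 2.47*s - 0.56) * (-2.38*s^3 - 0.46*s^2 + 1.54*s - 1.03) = -6.426*s^5 + 4.6366*s^4 + 6.627*s^3 - 6.3272*s^2 + 1.6817*s + 0.5768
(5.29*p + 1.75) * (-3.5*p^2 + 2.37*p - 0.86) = -18.515*p^3 + 6.4123*p^2 - 0.4019*p - 1.505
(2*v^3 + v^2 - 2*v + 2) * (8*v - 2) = 16*v^4 + 4*v^3 - 18*v^2 + 20*v - 4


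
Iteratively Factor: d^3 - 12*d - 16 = (d + 2)*(d^2 - 2*d - 8) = (d + 2)^2*(d - 4)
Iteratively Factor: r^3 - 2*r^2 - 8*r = (r)*(r^2 - 2*r - 8) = r*(r + 2)*(r - 4)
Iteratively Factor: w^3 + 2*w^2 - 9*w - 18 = (w + 2)*(w^2 - 9) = (w - 3)*(w + 2)*(w + 3)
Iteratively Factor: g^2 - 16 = (g - 4)*(g + 4)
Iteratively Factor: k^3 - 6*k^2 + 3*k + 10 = (k + 1)*(k^2 - 7*k + 10) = (k - 2)*(k + 1)*(k - 5)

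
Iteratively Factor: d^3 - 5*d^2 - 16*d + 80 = (d + 4)*(d^2 - 9*d + 20) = (d - 4)*(d + 4)*(d - 5)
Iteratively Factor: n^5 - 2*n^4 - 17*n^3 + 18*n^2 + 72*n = (n + 2)*(n^4 - 4*n^3 - 9*n^2 + 36*n) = (n - 3)*(n + 2)*(n^3 - n^2 - 12*n) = (n - 4)*(n - 3)*(n + 2)*(n^2 + 3*n) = n*(n - 4)*(n - 3)*(n + 2)*(n + 3)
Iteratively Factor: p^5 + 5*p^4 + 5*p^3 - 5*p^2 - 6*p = (p - 1)*(p^4 + 6*p^3 + 11*p^2 + 6*p) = (p - 1)*(p + 2)*(p^3 + 4*p^2 + 3*p) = p*(p - 1)*(p + 2)*(p^2 + 4*p + 3) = p*(p - 1)*(p + 2)*(p + 3)*(p + 1)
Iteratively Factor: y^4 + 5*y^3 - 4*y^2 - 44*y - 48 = (y + 4)*(y^3 + y^2 - 8*y - 12) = (y + 2)*(y + 4)*(y^2 - y - 6) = (y - 3)*(y + 2)*(y + 4)*(y + 2)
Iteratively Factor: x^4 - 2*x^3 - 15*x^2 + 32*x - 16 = (x - 1)*(x^3 - x^2 - 16*x + 16) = (x - 4)*(x - 1)*(x^2 + 3*x - 4) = (x - 4)*(x - 1)*(x + 4)*(x - 1)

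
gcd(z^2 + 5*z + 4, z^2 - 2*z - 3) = z + 1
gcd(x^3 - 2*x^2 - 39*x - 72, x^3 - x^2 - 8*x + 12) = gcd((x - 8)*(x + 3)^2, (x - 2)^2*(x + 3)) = x + 3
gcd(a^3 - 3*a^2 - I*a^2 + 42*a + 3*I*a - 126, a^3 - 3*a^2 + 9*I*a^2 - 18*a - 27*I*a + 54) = a^2 + a*(-3 + 6*I) - 18*I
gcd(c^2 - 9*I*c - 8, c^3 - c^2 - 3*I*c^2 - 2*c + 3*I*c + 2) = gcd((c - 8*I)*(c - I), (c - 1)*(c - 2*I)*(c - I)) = c - I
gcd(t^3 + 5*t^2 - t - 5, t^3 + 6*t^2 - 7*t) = t - 1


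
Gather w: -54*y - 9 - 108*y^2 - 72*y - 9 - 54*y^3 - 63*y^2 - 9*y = -54*y^3 - 171*y^2 - 135*y - 18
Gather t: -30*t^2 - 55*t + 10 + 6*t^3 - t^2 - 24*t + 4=6*t^3 - 31*t^2 - 79*t + 14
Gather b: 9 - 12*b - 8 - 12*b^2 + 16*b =-12*b^2 + 4*b + 1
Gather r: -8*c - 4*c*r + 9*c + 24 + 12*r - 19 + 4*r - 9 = c + r*(16 - 4*c) - 4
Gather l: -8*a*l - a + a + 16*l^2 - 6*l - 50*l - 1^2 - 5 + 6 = 16*l^2 + l*(-8*a - 56)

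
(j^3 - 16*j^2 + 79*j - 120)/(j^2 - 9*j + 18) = (j^2 - 13*j + 40)/(j - 6)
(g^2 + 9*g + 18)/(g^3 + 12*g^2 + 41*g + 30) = (g + 3)/(g^2 + 6*g + 5)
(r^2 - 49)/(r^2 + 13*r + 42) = (r - 7)/(r + 6)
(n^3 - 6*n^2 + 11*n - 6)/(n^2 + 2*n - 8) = (n^2 - 4*n + 3)/(n + 4)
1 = 1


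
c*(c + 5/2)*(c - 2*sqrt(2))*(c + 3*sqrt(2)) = c^4 + sqrt(2)*c^3 + 5*c^3/2 - 12*c^2 + 5*sqrt(2)*c^2/2 - 30*c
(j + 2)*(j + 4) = j^2 + 6*j + 8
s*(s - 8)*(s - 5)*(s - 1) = s^4 - 14*s^3 + 53*s^2 - 40*s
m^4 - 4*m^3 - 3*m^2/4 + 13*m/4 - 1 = (m - 4)*(m - 1/2)^2*(m + 1)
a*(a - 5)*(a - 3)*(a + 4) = a^4 - 4*a^3 - 17*a^2 + 60*a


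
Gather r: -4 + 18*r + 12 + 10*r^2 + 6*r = 10*r^2 + 24*r + 8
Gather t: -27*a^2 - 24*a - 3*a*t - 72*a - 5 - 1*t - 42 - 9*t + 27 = -27*a^2 - 96*a + t*(-3*a - 10) - 20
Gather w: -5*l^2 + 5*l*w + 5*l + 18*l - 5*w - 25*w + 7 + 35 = -5*l^2 + 23*l + w*(5*l - 30) + 42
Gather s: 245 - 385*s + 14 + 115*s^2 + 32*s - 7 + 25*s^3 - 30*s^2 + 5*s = 25*s^3 + 85*s^2 - 348*s + 252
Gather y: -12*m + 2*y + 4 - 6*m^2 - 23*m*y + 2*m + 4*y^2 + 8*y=-6*m^2 - 10*m + 4*y^2 + y*(10 - 23*m) + 4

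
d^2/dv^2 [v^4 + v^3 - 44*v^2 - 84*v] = 12*v^2 + 6*v - 88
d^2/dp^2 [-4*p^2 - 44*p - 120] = -8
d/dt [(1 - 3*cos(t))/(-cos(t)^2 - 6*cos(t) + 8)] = (3*cos(t)^2 - 2*cos(t) + 18)*sin(t)/(cos(t)^2 + 6*cos(t) - 8)^2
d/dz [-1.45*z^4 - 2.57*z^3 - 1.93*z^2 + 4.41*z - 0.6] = -5.8*z^3 - 7.71*z^2 - 3.86*z + 4.41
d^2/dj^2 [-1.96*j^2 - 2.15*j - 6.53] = -3.92000000000000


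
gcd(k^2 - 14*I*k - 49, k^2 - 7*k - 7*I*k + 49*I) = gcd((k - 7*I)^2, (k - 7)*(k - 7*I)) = k - 7*I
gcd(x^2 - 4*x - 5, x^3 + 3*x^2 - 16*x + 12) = 1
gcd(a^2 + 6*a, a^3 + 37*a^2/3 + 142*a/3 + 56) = a + 6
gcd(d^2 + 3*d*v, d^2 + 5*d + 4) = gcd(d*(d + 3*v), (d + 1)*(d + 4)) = 1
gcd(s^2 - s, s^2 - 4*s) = s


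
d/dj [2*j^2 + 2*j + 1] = 4*j + 2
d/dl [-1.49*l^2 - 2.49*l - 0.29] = -2.98*l - 2.49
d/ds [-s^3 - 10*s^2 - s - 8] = -3*s^2 - 20*s - 1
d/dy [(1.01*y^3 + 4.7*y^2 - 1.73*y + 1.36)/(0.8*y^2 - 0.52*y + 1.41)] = (0.808*y^4 - 1.0504*y^3 + 3.2123*y^2 + 11.078*y - 1.7321)/(0.64*y^4 - 0.832*y^3 + 2.5264*y^2 - 1.4664*y + 1.9881)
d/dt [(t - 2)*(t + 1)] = 2*t - 1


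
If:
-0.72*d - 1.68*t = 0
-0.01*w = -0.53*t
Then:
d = -0.0440251572327044*w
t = 0.0188679245283019*w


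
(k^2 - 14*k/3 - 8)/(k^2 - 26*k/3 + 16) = (3*k + 4)/(3*k - 8)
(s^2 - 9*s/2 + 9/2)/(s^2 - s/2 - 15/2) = (2*s - 3)/(2*s + 5)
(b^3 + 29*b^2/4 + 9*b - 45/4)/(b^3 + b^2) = (4*b^3 + 29*b^2 + 36*b - 45)/(4*b^2*(b + 1))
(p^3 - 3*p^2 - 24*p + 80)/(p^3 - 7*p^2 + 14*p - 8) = (p^2 + p - 20)/(p^2 - 3*p + 2)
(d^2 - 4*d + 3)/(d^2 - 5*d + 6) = (d - 1)/(d - 2)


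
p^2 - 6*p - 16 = (p - 8)*(p + 2)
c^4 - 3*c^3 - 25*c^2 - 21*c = c*(c - 7)*(c + 1)*(c + 3)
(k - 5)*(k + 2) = k^2 - 3*k - 10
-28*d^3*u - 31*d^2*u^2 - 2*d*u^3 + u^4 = u*(-7*d + u)*(d + u)*(4*d + u)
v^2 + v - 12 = (v - 3)*(v + 4)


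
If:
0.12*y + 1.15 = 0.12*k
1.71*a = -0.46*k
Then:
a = -0.269005847953216*y - 2.57797270955166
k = y + 9.58333333333333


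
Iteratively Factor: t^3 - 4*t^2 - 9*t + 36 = (t + 3)*(t^2 - 7*t + 12) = (t - 4)*(t + 3)*(t - 3)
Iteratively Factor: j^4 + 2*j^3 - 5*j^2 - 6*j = (j + 3)*(j^3 - j^2 - 2*j) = j*(j + 3)*(j^2 - j - 2) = j*(j + 1)*(j + 3)*(j - 2)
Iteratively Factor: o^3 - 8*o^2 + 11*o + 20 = (o - 5)*(o^2 - 3*o - 4) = (o - 5)*(o - 4)*(o + 1)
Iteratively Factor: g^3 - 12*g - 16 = (g + 2)*(g^2 - 2*g - 8) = (g + 2)^2*(g - 4)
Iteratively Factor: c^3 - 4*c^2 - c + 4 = (c + 1)*(c^2 - 5*c + 4) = (c - 4)*(c + 1)*(c - 1)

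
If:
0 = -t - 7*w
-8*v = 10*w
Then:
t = -7*w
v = -5*w/4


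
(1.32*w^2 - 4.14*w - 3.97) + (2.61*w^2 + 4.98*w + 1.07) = 3.93*w^2 + 0.840000000000001*w - 2.9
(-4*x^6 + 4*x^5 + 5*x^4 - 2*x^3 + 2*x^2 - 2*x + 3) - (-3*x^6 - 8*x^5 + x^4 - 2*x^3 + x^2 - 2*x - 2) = -x^6 + 12*x^5 + 4*x^4 + x^2 + 5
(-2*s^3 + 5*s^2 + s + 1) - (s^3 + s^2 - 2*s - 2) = -3*s^3 + 4*s^2 + 3*s + 3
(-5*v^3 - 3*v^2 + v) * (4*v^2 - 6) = -20*v^5 - 12*v^4 + 34*v^3 + 18*v^2 - 6*v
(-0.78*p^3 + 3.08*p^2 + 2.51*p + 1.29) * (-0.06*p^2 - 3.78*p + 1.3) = 0.0468*p^5 + 2.7636*p^4 - 12.807*p^3 - 5.5612*p^2 - 1.6132*p + 1.677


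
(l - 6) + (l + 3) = 2*l - 3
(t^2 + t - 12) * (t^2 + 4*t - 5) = t^4 + 5*t^3 - 13*t^2 - 53*t + 60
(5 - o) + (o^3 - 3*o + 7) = o^3 - 4*o + 12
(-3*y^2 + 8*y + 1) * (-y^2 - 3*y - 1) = 3*y^4 + y^3 - 22*y^2 - 11*y - 1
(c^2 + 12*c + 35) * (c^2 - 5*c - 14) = c^4 + 7*c^3 - 39*c^2 - 343*c - 490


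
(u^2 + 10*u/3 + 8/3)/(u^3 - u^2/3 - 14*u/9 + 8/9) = 3*(u + 2)/(3*u^2 - 5*u + 2)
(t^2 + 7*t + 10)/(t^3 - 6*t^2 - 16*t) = (t + 5)/(t*(t - 8))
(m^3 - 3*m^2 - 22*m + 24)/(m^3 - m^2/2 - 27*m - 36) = 2*(m - 1)/(2*m + 3)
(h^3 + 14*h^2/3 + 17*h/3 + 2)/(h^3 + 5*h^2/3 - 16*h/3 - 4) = (h + 1)/(h - 2)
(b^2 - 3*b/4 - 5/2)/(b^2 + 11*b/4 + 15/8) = 2*(b - 2)/(2*b + 3)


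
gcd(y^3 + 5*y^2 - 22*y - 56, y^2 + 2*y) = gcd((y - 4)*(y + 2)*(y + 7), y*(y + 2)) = y + 2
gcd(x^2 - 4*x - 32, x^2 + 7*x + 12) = x + 4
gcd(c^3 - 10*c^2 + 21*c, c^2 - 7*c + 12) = c - 3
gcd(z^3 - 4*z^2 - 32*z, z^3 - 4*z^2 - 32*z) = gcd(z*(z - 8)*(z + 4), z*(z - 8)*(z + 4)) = z^3 - 4*z^2 - 32*z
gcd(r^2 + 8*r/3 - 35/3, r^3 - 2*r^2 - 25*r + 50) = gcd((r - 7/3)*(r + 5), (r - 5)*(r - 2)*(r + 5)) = r + 5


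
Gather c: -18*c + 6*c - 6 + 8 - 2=-12*c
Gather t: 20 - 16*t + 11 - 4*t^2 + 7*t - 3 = -4*t^2 - 9*t + 28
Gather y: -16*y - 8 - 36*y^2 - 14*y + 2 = -36*y^2 - 30*y - 6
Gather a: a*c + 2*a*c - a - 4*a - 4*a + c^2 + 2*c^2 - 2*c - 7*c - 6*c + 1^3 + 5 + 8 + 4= a*(3*c - 9) + 3*c^2 - 15*c + 18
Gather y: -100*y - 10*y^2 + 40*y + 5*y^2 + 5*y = -5*y^2 - 55*y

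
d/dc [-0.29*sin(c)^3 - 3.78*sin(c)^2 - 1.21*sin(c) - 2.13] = (-7.56*sin(c) + 0.435*cos(2*c) - 1.645)*cos(c)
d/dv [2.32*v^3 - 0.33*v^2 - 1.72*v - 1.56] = 6.96*v^2 - 0.66*v - 1.72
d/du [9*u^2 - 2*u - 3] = 18*u - 2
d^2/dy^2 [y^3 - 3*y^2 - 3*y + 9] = 6*y - 6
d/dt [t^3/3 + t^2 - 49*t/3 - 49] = t^2 + 2*t - 49/3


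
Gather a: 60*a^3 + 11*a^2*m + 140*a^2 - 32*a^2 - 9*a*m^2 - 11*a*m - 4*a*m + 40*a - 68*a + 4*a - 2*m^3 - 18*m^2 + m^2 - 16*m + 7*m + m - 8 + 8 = 60*a^3 + a^2*(11*m + 108) + a*(-9*m^2 - 15*m - 24) - 2*m^3 - 17*m^2 - 8*m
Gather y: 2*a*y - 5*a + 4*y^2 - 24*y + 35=-5*a + 4*y^2 + y*(2*a - 24) + 35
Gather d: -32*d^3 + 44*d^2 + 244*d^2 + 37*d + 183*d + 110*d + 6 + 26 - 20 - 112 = -32*d^3 + 288*d^2 + 330*d - 100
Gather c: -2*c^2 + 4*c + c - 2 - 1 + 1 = -2*c^2 + 5*c - 2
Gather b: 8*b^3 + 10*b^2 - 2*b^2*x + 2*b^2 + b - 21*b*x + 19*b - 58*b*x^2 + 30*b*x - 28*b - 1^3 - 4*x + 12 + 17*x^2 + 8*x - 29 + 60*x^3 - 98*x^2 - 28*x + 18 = 8*b^3 + b^2*(12 - 2*x) + b*(-58*x^2 + 9*x - 8) + 60*x^3 - 81*x^2 - 24*x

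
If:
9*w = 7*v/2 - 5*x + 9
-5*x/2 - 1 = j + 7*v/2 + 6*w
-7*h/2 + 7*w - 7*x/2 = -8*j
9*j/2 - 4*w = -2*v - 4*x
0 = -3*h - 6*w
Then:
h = -13344/38165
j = 56/7633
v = -41942/38165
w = 6672/38165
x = 27328/38165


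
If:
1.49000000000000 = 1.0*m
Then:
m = 1.49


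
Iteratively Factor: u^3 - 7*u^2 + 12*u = (u - 3)*(u^2 - 4*u) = (u - 4)*(u - 3)*(u)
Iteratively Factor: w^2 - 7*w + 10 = (w - 2)*(w - 5)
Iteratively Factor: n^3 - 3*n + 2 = (n - 1)*(n^2 + n - 2) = (n - 1)*(n + 2)*(n - 1)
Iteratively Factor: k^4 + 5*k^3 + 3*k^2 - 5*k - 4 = (k - 1)*(k^3 + 6*k^2 + 9*k + 4) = (k - 1)*(k + 4)*(k^2 + 2*k + 1) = (k - 1)*(k + 1)*(k + 4)*(k + 1)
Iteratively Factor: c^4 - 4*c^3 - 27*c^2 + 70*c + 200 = (c - 5)*(c^3 + c^2 - 22*c - 40) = (c - 5)*(c + 2)*(c^2 - c - 20) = (c - 5)*(c + 2)*(c + 4)*(c - 5)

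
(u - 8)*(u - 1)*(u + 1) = u^3 - 8*u^2 - u + 8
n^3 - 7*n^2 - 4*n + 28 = (n - 7)*(n - 2)*(n + 2)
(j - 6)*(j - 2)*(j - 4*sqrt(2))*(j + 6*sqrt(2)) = j^4 - 8*j^3 + 2*sqrt(2)*j^3 - 36*j^2 - 16*sqrt(2)*j^2 + 24*sqrt(2)*j + 384*j - 576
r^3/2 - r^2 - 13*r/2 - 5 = (r/2 + 1/2)*(r - 5)*(r + 2)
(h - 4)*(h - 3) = h^2 - 7*h + 12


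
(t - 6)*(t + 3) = t^2 - 3*t - 18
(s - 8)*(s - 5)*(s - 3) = s^3 - 16*s^2 + 79*s - 120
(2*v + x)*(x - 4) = 2*v*x - 8*v + x^2 - 4*x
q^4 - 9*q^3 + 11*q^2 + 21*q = q*(q - 7)*(q - 3)*(q + 1)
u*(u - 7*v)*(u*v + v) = u^3*v - 7*u^2*v^2 + u^2*v - 7*u*v^2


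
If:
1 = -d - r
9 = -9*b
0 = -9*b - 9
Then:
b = -1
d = -r - 1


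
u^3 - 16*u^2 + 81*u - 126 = (u - 7)*(u - 6)*(u - 3)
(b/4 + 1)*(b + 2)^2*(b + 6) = b^4/4 + 7*b^3/2 + 17*b^2 + 34*b + 24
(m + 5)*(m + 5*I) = m^2 + 5*m + 5*I*m + 25*I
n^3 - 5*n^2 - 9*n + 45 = (n - 5)*(n - 3)*(n + 3)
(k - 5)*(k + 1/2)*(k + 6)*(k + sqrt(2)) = k^4 + sqrt(2)*k^3 + 3*k^3/2 - 59*k^2/2 + 3*sqrt(2)*k^2/2 - 59*sqrt(2)*k/2 - 15*k - 15*sqrt(2)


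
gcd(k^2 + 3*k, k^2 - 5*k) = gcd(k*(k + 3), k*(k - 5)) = k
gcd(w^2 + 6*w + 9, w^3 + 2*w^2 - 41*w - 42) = 1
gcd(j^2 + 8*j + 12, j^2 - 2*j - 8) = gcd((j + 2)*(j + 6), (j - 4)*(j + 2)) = j + 2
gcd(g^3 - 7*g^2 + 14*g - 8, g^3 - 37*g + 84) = g - 4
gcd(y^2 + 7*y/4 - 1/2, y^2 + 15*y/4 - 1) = y - 1/4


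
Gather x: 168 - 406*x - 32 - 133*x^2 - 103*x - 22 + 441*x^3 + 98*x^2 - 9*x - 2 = 441*x^3 - 35*x^2 - 518*x + 112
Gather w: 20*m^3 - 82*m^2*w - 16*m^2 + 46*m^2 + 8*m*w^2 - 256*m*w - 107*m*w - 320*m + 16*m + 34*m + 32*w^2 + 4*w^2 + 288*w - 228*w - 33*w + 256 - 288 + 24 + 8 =20*m^3 + 30*m^2 - 270*m + w^2*(8*m + 36) + w*(-82*m^2 - 363*m + 27)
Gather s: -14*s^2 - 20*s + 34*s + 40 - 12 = -14*s^2 + 14*s + 28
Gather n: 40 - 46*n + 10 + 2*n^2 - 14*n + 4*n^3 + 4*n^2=4*n^3 + 6*n^2 - 60*n + 50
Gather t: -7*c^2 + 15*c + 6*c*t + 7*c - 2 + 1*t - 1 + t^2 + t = -7*c^2 + 22*c + t^2 + t*(6*c + 2) - 3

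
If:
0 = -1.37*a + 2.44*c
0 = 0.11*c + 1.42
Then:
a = -22.99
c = -12.91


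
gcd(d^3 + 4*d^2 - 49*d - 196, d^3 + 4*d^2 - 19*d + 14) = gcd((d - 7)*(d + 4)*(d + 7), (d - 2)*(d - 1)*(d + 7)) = d + 7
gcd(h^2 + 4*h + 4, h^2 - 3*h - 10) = h + 2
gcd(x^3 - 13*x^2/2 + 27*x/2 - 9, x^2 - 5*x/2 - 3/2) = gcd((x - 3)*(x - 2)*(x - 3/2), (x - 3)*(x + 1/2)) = x - 3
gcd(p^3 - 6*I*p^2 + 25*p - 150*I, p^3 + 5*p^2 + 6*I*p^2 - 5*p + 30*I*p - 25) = p + 5*I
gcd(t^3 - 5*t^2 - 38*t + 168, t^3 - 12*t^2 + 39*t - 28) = t^2 - 11*t + 28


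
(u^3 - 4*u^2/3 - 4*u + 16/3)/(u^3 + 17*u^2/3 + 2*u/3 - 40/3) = (u - 2)/(u + 5)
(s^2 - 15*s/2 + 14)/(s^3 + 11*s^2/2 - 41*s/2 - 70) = (2*s - 7)/(2*s^2 + 19*s + 35)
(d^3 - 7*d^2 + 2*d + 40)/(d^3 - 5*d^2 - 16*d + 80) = (d + 2)/(d + 4)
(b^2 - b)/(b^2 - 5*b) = (b - 1)/(b - 5)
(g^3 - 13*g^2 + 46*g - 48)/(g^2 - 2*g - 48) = (g^2 - 5*g + 6)/(g + 6)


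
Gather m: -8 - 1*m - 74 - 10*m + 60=-11*m - 22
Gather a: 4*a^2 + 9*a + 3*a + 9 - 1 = 4*a^2 + 12*a + 8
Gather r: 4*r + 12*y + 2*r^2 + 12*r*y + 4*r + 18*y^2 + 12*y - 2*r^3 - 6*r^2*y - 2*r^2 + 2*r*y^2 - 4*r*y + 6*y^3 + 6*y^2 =-2*r^3 - 6*r^2*y + r*(2*y^2 + 8*y + 8) + 6*y^3 + 24*y^2 + 24*y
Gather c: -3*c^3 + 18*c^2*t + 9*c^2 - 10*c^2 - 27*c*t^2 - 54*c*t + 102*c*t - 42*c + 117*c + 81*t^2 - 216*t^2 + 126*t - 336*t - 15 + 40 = -3*c^3 + c^2*(18*t - 1) + c*(-27*t^2 + 48*t + 75) - 135*t^2 - 210*t + 25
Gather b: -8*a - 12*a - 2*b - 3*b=-20*a - 5*b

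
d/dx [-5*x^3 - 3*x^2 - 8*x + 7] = -15*x^2 - 6*x - 8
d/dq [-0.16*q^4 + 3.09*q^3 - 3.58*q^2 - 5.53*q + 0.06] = -0.64*q^3 + 9.27*q^2 - 7.16*q - 5.53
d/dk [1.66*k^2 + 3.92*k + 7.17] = 3.32*k + 3.92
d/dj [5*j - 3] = 5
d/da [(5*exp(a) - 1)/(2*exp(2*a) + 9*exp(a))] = (-10*exp(2*a) + 4*exp(a) + 9)*exp(-a)/(4*exp(2*a) + 36*exp(a) + 81)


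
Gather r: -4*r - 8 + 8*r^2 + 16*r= 8*r^2 + 12*r - 8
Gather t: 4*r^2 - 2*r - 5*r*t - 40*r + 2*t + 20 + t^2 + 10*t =4*r^2 - 42*r + t^2 + t*(12 - 5*r) + 20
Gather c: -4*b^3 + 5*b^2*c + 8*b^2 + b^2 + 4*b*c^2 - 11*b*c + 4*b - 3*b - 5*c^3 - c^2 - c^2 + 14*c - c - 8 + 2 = -4*b^3 + 9*b^2 + b - 5*c^3 + c^2*(4*b - 2) + c*(5*b^2 - 11*b + 13) - 6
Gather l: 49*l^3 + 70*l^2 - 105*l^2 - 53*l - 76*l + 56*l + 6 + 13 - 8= 49*l^3 - 35*l^2 - 73*l + 11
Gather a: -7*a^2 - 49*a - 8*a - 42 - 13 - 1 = -7*a^2 - 57*a - 56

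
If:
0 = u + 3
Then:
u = -3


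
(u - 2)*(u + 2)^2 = u^3 + 2*u^2 - 4*u - 8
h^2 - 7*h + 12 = (h - 4)*(h - 3)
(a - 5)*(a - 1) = a^2 - 6*a + 5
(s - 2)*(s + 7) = s^2 + 5*s - 14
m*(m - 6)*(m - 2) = m^3 - 8*m^2 + 12*m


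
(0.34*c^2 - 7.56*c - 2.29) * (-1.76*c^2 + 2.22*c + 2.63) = -0.5984*c^4 + 14.0604*c^3 - 11.8586*c^2 - 24.9666*c - 6.0227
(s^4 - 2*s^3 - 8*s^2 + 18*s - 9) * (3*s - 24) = 3*s^5 - 30*s^4 + 24*s^3 + 246*s^2 - 459*s + 216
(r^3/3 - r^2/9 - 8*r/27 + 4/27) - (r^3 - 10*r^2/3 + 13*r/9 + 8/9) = -2*r^3/3 + 29*r^2/9 - 47*r/27 - 20/27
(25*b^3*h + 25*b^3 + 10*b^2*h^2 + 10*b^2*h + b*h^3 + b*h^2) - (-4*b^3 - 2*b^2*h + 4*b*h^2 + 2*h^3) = 25*b^3*h + 29*b^3 + 10*b^2*h^2 + 12*b^2*h + b*h^3 - 3*b*h^2 - 2*h^3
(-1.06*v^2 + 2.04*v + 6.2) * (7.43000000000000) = -7.8758*v^2 + 15.1572*v + 46.066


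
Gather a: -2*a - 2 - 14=-2*a - 16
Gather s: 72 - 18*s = 72 - 18*s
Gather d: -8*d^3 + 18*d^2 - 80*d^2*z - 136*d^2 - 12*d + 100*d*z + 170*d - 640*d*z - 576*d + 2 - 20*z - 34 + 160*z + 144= -8*d^3 + d^2*(-80*z - 118) + d*(-540*z - 418) + 140*z + 112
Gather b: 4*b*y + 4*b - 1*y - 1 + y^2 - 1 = b*(4*y + 4) + y^2 - y - 2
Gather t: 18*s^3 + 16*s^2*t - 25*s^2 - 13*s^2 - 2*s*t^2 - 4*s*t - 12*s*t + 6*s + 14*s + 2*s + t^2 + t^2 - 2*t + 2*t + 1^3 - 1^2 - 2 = 18*s^3 - 38*s^2 + 22*s + t^2*(2 - 2*s) + t*(16*s^2 - 16*s) - 2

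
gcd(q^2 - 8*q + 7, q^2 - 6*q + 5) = q - 1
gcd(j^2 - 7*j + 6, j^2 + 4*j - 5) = j - 1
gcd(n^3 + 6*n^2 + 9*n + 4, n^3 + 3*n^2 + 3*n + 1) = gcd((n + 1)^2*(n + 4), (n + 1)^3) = n^2 + 2*n + 1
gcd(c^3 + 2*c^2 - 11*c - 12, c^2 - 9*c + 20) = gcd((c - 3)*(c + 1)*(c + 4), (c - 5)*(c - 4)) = 1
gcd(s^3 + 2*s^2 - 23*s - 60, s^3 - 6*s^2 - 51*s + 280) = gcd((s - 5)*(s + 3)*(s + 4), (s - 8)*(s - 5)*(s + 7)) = s - 5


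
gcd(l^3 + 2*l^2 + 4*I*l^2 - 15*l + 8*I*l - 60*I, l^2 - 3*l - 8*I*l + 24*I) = l - 3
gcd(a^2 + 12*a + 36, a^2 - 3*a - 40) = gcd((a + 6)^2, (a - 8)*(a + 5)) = 1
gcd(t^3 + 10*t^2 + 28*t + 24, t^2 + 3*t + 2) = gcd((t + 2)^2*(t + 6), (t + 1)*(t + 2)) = t + 2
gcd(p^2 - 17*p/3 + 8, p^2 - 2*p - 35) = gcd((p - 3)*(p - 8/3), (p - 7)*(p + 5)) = 1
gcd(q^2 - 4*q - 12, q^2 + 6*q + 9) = 1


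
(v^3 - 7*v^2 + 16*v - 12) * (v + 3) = v^4 - 4*v^3 - 5*v^2 + 36*v - 36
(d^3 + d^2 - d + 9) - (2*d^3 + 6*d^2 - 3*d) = -d^3 - 5*d^2 + 2*d + 9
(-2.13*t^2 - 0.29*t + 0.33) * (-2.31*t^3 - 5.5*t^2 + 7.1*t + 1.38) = 4.9203*t^5 + 12.3849*t^4 - 14.2903*t^3 - 6.8134*t^2 + 1.9428*t + 0.4554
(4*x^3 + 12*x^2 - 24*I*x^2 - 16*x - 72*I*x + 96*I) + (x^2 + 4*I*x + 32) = 4*x^3 + 13*x^2 - 24*I*x^2 - 16*x - 68*I*x + 32 + 96*I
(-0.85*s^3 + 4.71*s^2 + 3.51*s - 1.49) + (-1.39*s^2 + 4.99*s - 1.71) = -0.85*s^3 + 3.32*s^2 + 8.5*s - 3.2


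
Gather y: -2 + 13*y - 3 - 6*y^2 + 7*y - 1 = -6*y^2 + 20*y - 6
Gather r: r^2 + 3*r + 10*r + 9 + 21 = r^2 + 13*r + 30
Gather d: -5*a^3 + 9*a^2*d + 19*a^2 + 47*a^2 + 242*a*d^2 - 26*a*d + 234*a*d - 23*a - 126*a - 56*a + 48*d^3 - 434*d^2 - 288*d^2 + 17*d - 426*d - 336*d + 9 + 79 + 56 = -5*a^3 + 66*a^2 - 205*a + 48*d^3 + d^2*(242*a - 722) + d*(9*a^2 + 208*a - 745) + 144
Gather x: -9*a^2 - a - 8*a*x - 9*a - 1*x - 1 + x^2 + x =-9*a^2 - 8*a*x - 10*a + x^2 - 1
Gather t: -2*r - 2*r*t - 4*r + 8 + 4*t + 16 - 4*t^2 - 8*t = -6*r - 4*t^2 + t*(-2*r - 4) + 24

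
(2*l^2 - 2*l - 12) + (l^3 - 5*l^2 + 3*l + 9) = l^3 - 3*l^2 + l - 3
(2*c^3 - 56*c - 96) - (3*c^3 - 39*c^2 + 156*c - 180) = -c^3 + 39*c^2 - 212*c + 84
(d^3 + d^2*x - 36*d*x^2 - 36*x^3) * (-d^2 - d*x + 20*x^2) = -d^5 - 2*d^4*x + 55*d^3*x^2 + 92*d^2*x^3 - 684*d*x^4 - 720*x^5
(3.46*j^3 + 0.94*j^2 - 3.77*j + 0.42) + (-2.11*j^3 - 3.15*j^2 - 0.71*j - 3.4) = 1.35*j^3 - 2.21*j^2 - 4.48*j - 2.98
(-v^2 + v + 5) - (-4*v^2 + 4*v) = 3*v^2 - 3*v + 5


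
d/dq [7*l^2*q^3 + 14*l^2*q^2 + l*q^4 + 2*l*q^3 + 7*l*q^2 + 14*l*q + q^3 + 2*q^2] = 21*l^2*q^2 + 28*l^2*q + 4*l*q^3 + 6*l*q^2 + 14*l*q + 14*l + 3*q^2 + 4*q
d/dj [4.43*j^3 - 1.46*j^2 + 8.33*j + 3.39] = 13.29*j^2 - 2.92*j + 8.33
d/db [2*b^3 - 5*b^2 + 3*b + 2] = 6*b^2 - 10*b + 3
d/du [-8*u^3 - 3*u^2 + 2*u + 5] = -24*u^2 - 6*u + 2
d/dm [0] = 0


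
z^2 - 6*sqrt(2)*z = z*(z - 6*sqrt(2))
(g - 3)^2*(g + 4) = g^3 - 2*g^2 - 15*g + 36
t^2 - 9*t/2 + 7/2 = (t - 7/2)*(t - 1)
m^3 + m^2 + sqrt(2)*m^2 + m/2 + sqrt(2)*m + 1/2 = (m + 1)*(m + sqrt(2)/2)^2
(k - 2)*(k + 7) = k^2 + 5*k - 14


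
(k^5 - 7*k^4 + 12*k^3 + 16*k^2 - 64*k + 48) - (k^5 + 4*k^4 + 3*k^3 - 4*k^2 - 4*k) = -11*k^4 + 9*k^3 + 20*k^2 - 60*k + 48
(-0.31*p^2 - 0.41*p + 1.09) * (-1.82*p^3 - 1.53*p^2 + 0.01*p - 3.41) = 0.5642*p^5 + 1.2205*p^4 - 1.3596*p^3 - 0.6147*p^2 + 1.409*p - 3.7169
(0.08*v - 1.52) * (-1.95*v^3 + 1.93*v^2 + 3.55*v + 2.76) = -0.156*v^4 + 3.1184*v^3 - 2.6496*v^2 - 5.1752*v - 4.1952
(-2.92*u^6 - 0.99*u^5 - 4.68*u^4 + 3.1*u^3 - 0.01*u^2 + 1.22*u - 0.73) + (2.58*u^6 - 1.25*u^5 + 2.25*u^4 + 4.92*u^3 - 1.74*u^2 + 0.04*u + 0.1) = -0.34*u^6 - 2.24*u^5 - 2.43*u^4 + 8.02*u^3 - 1.75*u^2 + 1.26*u - 0.63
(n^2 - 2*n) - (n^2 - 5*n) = 3*n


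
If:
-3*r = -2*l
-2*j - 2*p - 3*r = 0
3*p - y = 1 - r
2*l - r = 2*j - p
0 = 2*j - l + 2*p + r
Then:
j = 0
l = 0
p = 0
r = 0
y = -1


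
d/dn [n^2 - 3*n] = 2*n - 3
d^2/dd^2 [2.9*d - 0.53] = 0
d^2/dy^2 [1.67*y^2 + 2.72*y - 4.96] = 3.34000000000000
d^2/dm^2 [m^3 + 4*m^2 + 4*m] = 6*m + 8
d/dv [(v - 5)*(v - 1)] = 2*v - 6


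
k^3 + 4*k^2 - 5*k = k*(k - 1)*(k + 5)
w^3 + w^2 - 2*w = w*(w - 1)*(w + 2)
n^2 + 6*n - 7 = (n - 1)*(n + 7)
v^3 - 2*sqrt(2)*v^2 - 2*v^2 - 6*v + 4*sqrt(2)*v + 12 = (v - 2)*(v - 3*sqrt(2))*(v + sqrt(2))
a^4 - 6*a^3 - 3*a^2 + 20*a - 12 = (a - 6)*(a - 1)^2*(a + 2)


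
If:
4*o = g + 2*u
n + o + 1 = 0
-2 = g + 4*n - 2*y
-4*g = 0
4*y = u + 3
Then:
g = 0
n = -3/10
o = -7/10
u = -7/5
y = 2/5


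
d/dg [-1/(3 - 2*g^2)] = -4*g/(2*g^2 - 3)^2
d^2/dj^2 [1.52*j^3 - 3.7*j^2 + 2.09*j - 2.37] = 9.12*j - 7.4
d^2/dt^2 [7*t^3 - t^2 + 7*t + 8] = 42*t - 2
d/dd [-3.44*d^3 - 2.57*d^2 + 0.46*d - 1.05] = -10.32*d^2 - 5.14*d + 0.46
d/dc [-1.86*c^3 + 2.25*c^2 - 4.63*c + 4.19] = -5.58*c^2 + 4.5*c - 4.63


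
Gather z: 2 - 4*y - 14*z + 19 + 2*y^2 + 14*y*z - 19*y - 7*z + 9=2*y^2 - 23*y + z*(14*y - 21) + 30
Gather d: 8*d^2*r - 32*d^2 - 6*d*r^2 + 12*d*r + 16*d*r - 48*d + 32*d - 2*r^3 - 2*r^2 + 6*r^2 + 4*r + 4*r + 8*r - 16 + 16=d^2*(8*r - 32) + d*(-6*r^2 + 28*r - 16) - 2*r^3 + 4*r^2 + 16*r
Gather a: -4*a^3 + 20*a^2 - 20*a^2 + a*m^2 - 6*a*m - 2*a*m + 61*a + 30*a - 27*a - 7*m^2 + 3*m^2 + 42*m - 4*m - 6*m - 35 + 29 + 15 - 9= -4*a^3 + a*(m^2 - 8*m + 64) - 4*m^2 + 32*m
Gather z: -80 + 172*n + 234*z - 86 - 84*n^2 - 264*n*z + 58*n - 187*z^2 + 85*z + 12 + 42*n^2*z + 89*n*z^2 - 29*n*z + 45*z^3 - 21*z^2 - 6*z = -84*n^2 + 230*n + 45*z^3 + z^2*(89*n - 208) + z*(42*n^2 - 293*n + 313) - 154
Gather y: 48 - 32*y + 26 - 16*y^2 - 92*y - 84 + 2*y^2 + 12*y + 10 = -14*y^2 - 112*y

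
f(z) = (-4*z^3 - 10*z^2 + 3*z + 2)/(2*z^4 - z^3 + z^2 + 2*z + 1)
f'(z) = (-12*z^2 - 20*z + 3)/(2*z^4 - z^3 + z^2 + 2*z + 1) + (-8*z^3 + 3*z^2 - 2*z - 2)*(-4*z^3 - 10*z^2 + 3*z + 2)/(2*z^4 - z^3 + z^2 + 2*z + 1)^2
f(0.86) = -1.37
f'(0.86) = -3.59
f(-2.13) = -0.21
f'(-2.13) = -0.55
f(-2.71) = 0.00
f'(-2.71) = -0.24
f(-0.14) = 1.88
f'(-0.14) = 3.35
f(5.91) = -0.51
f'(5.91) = 0.11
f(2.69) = -1.42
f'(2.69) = 0.64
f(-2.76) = 0.01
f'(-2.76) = -0.22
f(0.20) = 1.51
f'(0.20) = -3.50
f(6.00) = -0.50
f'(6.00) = 0.11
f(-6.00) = 0.17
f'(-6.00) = 0.00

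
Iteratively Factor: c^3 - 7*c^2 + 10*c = (c - 5)*(c^2 - 2*c) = c*(c - 5)*(c - 2)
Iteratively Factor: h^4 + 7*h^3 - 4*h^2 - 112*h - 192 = (h + 4)*(h^3 + 3*h^2 - 16*h - 48) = (h + 3)*(h + 4)*(h^2 - 16) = (h - 4)*(h + 3)*(h + 4)*(h + 4)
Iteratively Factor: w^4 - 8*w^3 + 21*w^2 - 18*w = (w - 2)*(w^3 - 6*w^2 + 9*w) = w*(w - 2)*(w^2 - 6*w + 9) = w*(w - 3)*(w - 2)*(w - 3)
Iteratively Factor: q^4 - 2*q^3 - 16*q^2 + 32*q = (q)*(q^3 - 2*q^2 - 16*q + 32) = q*(q + 4)*(q^2 - 6*q + 8) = q*(q - 2)*(q + 4)*(q - 4)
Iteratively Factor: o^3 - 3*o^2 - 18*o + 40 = (o - 5)*(o^2 + 2*o - 8) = (o - 5)*(o - 2)*(o + 4)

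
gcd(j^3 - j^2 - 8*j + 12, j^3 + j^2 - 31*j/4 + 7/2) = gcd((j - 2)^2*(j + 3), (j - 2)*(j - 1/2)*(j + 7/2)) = j - 2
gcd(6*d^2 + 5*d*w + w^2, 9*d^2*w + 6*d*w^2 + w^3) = 3*d + w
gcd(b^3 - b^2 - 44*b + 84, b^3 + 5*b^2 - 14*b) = b^2 + 5*b - 14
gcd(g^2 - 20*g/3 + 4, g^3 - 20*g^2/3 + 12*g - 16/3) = g - 2/3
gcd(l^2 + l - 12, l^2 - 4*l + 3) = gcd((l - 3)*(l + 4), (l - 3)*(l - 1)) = l - 3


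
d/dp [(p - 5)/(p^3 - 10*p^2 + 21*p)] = (p*(p^2 - 10*p + 21) - (p - 5)*(3*p^2 - 20*p + 21))/(p^2*(p^2 - 10*p + 21)^2)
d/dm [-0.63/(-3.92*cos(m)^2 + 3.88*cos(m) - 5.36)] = (4.9392*cos(m) - 2.4444)*sin(m)/(3.92*cos(m)^2 - 3.88*cos(m) + 5.36)^2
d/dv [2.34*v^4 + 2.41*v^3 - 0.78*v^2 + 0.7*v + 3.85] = 9.36*v^3 + 7.23*v^2 - 1.56*v + 0.7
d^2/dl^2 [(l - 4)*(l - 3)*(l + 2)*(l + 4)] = 12*l^2 - 6*l - 44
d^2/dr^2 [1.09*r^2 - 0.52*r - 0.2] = 2.18000000000000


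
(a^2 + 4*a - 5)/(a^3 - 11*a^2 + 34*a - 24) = (a + 5)/(a^2 - 10*a + 24)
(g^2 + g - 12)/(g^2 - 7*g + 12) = (g + 4)/(g - 4)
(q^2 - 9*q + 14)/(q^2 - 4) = (q - 7)/(q + 2)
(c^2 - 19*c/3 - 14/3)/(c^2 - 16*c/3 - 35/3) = (3*c + 2)/(3*c + 5)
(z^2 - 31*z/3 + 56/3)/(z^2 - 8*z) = (z - 7/3)/z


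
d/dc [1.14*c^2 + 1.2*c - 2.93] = 2.28*c + 1.2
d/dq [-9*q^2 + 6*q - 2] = 6 - 18*q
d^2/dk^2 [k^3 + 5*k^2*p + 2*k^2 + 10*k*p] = 6*k + 10*p + 4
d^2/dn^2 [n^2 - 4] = 2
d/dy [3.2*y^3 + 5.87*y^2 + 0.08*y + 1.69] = 9.6*y^2 + 11.74*y + 0.08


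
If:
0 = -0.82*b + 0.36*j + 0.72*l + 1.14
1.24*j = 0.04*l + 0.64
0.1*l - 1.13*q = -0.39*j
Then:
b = 8.95534279125026*q + 0.0215948004752254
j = 0.32378223495702*q + 0.458452722063037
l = 10.0372492836676*q - 1.78796561604585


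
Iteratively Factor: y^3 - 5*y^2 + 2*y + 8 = (y + 1)*(y^2 - 6*y + 8) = (y - 4)*(y + 1)*(y - 2)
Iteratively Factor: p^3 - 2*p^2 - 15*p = (p)*(p^2 - 2*p - 15) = p*(p + 3)*(p - 5)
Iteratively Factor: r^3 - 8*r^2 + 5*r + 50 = (r - 5)*(r^2 - 3*r - 10) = (r - 5)*(r + 2)*(r - 5)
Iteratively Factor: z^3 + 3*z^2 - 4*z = (z - 1)*(z^2 + 4*z) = (z - 1)*(z + 4)*(z)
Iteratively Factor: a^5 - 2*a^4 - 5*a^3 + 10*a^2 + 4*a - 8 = (a + 2)*(a^4 - 4*a^3 + 3*a^2 + 4*a - 4) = (a - 2)*(a + 2)*(a^3 - 2*a^2 - a + 2) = (a - 2)*(a + 1)*(a + 2)*(a^2 - 3*a + 2) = (a - 2)^2*(a + 1)*(a + 2)*(a - 1)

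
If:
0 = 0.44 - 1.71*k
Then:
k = 0.26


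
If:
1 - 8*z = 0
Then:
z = 1/8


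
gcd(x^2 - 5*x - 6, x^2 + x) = x + 1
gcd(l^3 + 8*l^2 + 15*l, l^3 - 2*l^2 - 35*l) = l^2 + 5*l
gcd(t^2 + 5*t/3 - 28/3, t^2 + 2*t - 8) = t + 4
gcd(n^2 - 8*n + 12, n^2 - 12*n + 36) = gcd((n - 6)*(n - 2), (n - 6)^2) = n - 6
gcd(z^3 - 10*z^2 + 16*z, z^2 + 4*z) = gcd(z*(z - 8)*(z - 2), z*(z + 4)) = z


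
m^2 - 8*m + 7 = (m - 7)*(m - 1)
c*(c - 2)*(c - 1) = c^3 - 3*c^2 + 2*c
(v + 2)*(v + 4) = v^2 + 6*v + 8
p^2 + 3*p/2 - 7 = (p - 2)*(p + 7/2)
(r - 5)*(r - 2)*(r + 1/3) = r^3 - 20*r^2/3 + 23*r/3 + 10/3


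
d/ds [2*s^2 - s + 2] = 4*s - 1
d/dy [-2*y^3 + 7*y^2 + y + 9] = -6*y^2 + 14*y + 1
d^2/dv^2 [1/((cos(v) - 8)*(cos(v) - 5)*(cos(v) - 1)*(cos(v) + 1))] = (-8060*(1 - cos(v)^2)^2*cos(v) + 11846*(1 - cos(v)^2)^2 - 2730*sin(v)^6 + 16*cos(v)^8 - 299*cos(v)^7 - 761*cos(v)^6 + 2860*cos(v)^5 - 11219*cos(v)^3 + 13319*cos(v)^2 + 8658*cos(v) - 12574)/((cos(v) - 8)^3*(cos(v) - 5)^3*sin(v)^6)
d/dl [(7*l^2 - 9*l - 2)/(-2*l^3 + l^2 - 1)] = (-2*l*(3*l - 1)*(-7*l^2 + 9*l + 2) + (9 - 14*l)*(2*l^3 - l^2 + 1))/(2*l^3 - l^2 + 1)^2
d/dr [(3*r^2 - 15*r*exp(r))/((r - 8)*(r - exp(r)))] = 3*(-r*(1 - exp(r))*(r - 8)*(r - 5*exp(r)) + r*(-r + 5*exp(r))*(r - exp(r)) + (r - 8)*(r - exp(r))*(-5*r*exp(r) + 2*r - 5*exp(r)))/((r - 8)^2*(r - exp(r))^2)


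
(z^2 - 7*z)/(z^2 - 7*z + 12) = z*(z - 7)/(z^2 - 7*z + 12)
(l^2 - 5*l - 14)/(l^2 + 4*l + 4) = (l - 7)/(l + 2)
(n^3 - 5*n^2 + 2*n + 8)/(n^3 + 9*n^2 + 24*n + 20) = (n^3 - 5*n^2 + 2*n + 8)/(n^3 + 9*n^2 + 24*n + 20)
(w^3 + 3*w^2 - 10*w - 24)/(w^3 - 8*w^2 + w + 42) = (w + 4)/(w - 7)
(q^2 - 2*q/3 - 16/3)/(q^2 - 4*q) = (3*q^2 - 2*q - 16)/(3*q*(q - 4))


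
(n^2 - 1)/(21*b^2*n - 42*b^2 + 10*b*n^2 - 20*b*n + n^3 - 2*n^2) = (n^2 - 1)/(21*b^2*n - 42*b^2 + 10*b*n^2 - 20*b*n + n^3 - 2*n^2)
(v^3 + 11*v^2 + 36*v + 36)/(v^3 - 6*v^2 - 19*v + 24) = (v^2 + 8*v + 12)/(v^2 - 9*v + 8)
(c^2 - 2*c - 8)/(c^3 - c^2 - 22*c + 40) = (c + 2)/(c^2 + 3*c - 10)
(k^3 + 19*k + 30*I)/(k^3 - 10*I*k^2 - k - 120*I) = (k + 2*I)/(k - 8*I)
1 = 1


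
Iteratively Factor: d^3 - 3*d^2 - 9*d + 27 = (d - 3)*(d^2 - 9) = (d - 3)*(d + 3)*(d - 3)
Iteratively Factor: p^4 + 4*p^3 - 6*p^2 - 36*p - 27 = (p - 3)*(p^3 + 7*p^2 + 15*p + 9) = (p - 3)*(p + 1)*(p^2 + 6*p + 9) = (p - 3)*(p + 1)*(p + 3)*(p + 3)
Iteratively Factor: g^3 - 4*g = (g - 2)*(g^2 + 2*g) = g*(g - 2)*(g + 2)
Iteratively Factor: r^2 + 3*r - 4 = (r - 1)*(r + 4)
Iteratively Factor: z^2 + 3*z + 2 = (z + 1)*(z + 2)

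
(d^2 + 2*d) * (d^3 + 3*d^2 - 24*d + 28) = d^5 + 5*d^4 - 18*d^3 - 20*d^2 + 56*d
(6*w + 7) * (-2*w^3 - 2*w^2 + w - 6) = -12*w^4 - 26*w^3 - 8*w^2 - 29*w - 42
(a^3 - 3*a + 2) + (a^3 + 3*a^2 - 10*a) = 2*a^3 + 3*a^2 - 13*a + 2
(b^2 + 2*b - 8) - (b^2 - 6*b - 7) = 8*b - 1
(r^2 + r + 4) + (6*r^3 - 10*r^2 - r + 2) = 6*r^3 - 9*r^2 + 6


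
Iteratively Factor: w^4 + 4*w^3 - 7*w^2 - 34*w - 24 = (w + 1)*(w^3 + 3*w^2 - 10*w - 24) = (w + 1)*(w + 2)*(w^2 + w - 12) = (w - 3)*(w + 1)*(w + 2)*(w + 4)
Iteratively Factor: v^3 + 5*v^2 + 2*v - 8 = (v - 1)*(v^2 + 6*v + 8) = (v - 1)*(v + 2)*(v + 4)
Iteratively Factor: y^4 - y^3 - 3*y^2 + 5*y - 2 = (y - 1)*(y^3 - 3*y + 2) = (y - 1)^2*(y^2 + y - 2) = (y - 1)^2*(y + 2)*(y - 1)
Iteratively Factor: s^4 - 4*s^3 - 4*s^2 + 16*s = (s + 2)*(s^3 - 6*s^2 + 8*s) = (s - 4)*(s + 2)*(s^2 - 2*s) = (s - 4)*(s - 2)*(s + 2)*(s)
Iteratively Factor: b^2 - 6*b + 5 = (b - 5)*(b - 1)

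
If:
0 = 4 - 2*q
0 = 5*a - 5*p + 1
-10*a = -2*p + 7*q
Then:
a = -17/10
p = -3/2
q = 2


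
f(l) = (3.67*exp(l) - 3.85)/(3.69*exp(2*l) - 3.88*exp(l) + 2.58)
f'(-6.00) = 0.00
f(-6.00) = -1.49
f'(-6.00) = 0.00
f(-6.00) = -1.49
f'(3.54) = -0.03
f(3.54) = 0.03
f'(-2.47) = -0.05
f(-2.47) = -1.55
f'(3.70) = -0.02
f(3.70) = 0.02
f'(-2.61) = -0.05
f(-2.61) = -1.55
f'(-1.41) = 0.05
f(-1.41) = -1.59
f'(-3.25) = -0.03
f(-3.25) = -1.52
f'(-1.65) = -0.03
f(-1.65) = -1.60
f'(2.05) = -0.12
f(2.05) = 0.13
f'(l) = (3.67*exp(l) - 3.85)*(-7.38*exp(2*l) + 3.88*exp(l))/(3.69*exp(2*l) - 3.88*exp(l) + 2.58)^2 + 3.67*exp(l)/(3.69*exp(2*l) - 3.88*exp(l) + 2.58) = (-13.5423*exp(2*l) + 28.413*exp(l) - 5.4694)*exp(l)/(13.6161*exp(4*l) - 28.6344*exp(3*l) + 34.0948*exp(2*l) - 20.0208*exp(l) + 6.6564)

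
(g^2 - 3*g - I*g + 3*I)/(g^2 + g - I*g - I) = (g - 3)/(g + 1)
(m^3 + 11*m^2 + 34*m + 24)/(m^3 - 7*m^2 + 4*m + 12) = (m^2 + 10*m + 24)/(m^2 - 8*m + 12)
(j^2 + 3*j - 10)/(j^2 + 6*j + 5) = (j - 2)/(j + 1)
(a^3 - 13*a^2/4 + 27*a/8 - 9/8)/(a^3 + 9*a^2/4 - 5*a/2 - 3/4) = (8*a^2 - 18*a + 9)/(2*(4*a^2 + 13*a + 3))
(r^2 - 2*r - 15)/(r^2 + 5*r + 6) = (r - 5)/(r + 2)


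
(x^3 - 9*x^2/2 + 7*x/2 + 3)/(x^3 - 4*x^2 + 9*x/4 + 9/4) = 2*(x - 2)/(2*x - 3)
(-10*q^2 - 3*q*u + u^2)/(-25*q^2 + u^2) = (2*q + u)/(5*q + u)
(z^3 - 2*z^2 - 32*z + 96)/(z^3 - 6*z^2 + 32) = (z + 6)/(z + 2)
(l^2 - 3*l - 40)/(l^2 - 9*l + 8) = (l + 5)/(l - 1)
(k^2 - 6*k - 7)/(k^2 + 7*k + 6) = (k - 7)/(k + 6)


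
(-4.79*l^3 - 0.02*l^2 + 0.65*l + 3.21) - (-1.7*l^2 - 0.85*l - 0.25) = -4.79*l^3 + 1.68*l^2 + 1.5*l + 3.46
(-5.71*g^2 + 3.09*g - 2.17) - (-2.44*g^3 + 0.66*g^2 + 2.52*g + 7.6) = 2.44*g^3 - 6.37*g^2 + 0.57*g - 9.77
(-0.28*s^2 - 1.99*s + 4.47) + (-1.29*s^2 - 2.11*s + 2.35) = -1.57*s^2 - 4.1*s + 6.82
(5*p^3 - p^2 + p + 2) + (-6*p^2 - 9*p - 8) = 5*p^3 - 7*p^2 - 8*p - 6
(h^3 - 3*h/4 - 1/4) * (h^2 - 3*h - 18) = h^5 - 3*h^4 - 75*h^3/4 + 2*h^2 + 57*h/4 + 9/2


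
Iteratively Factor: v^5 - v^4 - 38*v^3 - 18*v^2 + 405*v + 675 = (v + 3)*(v^4 - 4*v^3 - 26*v^2 + 60*v + 225) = (v + 3)^2*(v^3 - 7*v^2 - 5*v + 75) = (v - 5)*(v + 3)^2*(v^2 - 2*v - 15) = (v - 5)^2*(v + 3)^2*(v + 3)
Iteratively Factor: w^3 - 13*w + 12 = (w + 4)*(w^2 - 4*w + 3) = (w - 3)*(w + 4)*(w - 1)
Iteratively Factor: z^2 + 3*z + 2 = (z + 1)*(z + 2)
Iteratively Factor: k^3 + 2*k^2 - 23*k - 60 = (k - 5)*(k^2 + 7*k + 12) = (k - 5)*(k + 3)*(k + 4)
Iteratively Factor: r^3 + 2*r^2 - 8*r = (r)*(r^2 + 2*r - 8) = r*(r - 2)*(r + 4)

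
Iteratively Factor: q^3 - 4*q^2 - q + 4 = (q - 1)*(q^2 - 3*q - 4) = (q - 4)*(q - 1)*(q + 1)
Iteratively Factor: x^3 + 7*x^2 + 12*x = (x + 4)*(x^2 + 3*x) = (x + 3)*(x + 4)*(x)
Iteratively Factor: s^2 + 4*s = (s)*(s + 4)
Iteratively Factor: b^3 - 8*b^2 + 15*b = (b - 3)*(b^2 - 5*b) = b*(b - 3)*(b - 5)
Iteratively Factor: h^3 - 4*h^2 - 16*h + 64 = (h + 4)*(h^2 - 8*h + 16) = (h - 4)*(h + 4)*(h - 4)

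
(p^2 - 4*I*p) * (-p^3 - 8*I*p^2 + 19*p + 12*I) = -p^5 - 4*I*p^4 - 13*p^3 - 64*I*p^2 + 48*p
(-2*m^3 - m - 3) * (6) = -12*m^3 - 6*m - 18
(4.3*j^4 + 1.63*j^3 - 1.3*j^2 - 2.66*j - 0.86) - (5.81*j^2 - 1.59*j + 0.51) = 4.3*j^4 + 1.63*j^3 - 7.11*j^2 - 1.07*j - 1.37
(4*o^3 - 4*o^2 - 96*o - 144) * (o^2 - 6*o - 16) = 4*o^5 - 28*o^4 - 136*o^3 + 496*o^2 + 2400*o + 2304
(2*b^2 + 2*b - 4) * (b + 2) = 2*b^3 + 6*b^2 - 8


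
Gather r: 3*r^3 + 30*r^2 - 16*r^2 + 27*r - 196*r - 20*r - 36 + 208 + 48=3*r^3 + 14*r^2 - 189*r + 220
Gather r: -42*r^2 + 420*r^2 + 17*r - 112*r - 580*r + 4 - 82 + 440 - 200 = 378*r^2 - 675*r + 162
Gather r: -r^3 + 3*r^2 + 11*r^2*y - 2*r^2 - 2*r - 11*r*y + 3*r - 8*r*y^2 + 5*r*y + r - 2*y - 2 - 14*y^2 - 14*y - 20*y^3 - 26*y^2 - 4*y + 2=-r^3 + r^2*(11*y + 1) + r*(-8*y^2 - 6*y + 2) - 20*y^3 - 40*y^2 - 20*y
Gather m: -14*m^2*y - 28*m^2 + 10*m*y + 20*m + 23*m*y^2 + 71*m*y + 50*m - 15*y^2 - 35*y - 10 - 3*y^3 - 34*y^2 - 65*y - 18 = m^2*(-14*y - 28) + m*(23*y^2 + 81*y + 70) - 3*y^3 - 49*y^2 - 100*y - 28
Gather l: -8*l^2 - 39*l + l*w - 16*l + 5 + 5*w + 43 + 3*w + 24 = -8*l^2 + l*(w - 55) + 8*w + 72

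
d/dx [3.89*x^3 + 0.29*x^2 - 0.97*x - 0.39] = 11.67*x^2 + 0.58*x - 0.97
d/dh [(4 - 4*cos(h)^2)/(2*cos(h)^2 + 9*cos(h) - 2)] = 36*(cos(h)^2 + 1)*sin(h)/(9*cos(h) + cos(2*h) - 1)^2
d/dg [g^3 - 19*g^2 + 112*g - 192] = 3*g^2 - 38*g + 112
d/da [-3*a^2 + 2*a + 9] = 2 - 6*a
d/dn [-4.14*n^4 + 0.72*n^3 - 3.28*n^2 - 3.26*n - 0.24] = -16.56*n^3 + 2.16*n^2 - 6.56*n - 3.26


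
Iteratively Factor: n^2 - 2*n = (n)*(n - 2)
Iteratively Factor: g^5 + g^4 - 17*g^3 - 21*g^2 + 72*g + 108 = (g + 3)*(g^4 - 2*g^3 - 11*g^2 + 12*g + 36) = (g + 2)*(g + 3)*(g^3 - 4*g^2 - 3*g + 18) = (g - 3)*(g + 2)*(g + 3)*(g^2 - g - 6) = (g - 3)^2*(g + 2)*(g + 3)*(g + 2)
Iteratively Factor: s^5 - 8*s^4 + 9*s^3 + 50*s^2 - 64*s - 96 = (s + 1)*(s^4 - 9*s^3 + 18*s^2 + 32*s - 96) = (s - 3)*(s + 1)*(s^3 - 6*s^2 + 32) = (s - 4)*(s - 3)*(s + 1)*(s^2 - 2*s - 8) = (s - 4)*(s - 3)*(s + 1)*(s + 2)*(s - 4)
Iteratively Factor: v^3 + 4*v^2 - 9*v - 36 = (v - 3)*(v^2 + 7*v + 12) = (v - 3)*(v + 4)*(v + 3)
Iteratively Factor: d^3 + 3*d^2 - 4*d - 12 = (d - 2)*(d^2 + 5*d + 6) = (d - 2)*(d + 2)*(d + 3)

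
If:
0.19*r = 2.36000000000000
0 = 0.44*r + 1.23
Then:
No Solution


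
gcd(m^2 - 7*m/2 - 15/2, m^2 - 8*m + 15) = m - 5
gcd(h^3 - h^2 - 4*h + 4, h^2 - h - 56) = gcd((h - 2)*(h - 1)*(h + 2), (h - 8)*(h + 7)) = 1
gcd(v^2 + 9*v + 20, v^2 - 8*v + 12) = 1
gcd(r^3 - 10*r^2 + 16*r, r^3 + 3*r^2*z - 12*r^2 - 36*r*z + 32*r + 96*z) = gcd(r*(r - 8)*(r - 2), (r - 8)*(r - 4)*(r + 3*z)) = r - 8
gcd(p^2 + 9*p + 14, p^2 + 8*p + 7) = p + 7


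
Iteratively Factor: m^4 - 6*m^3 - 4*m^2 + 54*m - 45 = (m - 5)*(m^3 - m^2 - 9*m + 9) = (m - 5)*(m + 3)*(m^2 - 4*m + 3) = (m - 5)*(m - 1)*(m + 3)*(m - 3)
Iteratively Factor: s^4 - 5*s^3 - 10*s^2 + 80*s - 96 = (s - 4)*(s^3 - s^2 - 14*s + 24) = (s - 4)*(s - 3)*(s^2 + 2*s - 8) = (s - 4)*(s - 3)*(s + 4)*(s - 2)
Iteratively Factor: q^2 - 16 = (q + 4)*(q - 4)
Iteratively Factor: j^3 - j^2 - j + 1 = (j + 1)*(j^2 - 2*j + 1) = (j - 1)*(j + 1)*(j - 1)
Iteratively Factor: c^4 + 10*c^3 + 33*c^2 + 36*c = (c + 4)*(c^3 + 6*c^2 + 9*c) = (c + 3)*(c + 4)*(c^2 + 3*c) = c*(c + 3)*(c + 4)*(c + 3)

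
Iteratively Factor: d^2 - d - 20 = (d + 4)*(d - 5)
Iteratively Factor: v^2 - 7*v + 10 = (v - 2)*(v - 5)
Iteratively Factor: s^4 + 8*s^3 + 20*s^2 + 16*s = (s)*(s^3 + 8*s^2 + 20*s + 16) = s*(s + 2)*(s^2 + 6*s + 8) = s*(s + 2)^2*(s + 4)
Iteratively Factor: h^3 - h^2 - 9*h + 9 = (h - 3)*(h^2 + 2*h - 3) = (h - 3)*(h + 3)*(h - 1)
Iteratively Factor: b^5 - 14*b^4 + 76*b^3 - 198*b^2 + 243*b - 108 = (b - 3)*(b^4 - 11*b^3 + 43*b^2 - 69*b + 36) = (b - 3)^2*(b^3 - 8*b^2 + 19*b - 12) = (b - 4)*(b - 3)^2*(b^2 - 4*b + 3) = (b - 4)*(b - 3)^2*(b - 1)*(b - 3)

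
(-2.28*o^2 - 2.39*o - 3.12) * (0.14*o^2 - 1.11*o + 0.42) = -0.3192*o^4 + 2.1962*o^3 + 1.2585*o^2 + 2.4594*o - 1.3104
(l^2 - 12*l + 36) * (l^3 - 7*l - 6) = l^5 - 12*l^4 + 29*l^3 + 78*l^2 - 180*l - 216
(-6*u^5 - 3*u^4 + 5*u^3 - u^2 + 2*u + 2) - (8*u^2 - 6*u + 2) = -6*u^5 - 3*u^4 + 5*u^3 - 9*u^2 + 8*u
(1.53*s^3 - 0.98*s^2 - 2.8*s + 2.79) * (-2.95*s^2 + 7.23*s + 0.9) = -4.5135*s^5 + 13.9529*s^4 + 2.5516*s^3 - 29.3565*s^2 + 17.6517*s + 2.511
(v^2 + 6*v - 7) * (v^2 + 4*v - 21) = v^4 + 10*v^3 - 4*v^2 - 154*v + 147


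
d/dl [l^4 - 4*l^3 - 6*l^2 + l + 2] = 4*l^3 - 12*l^2 - 12*l + 1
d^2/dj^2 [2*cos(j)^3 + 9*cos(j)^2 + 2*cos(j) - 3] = -7*cos(j)/2 - 18*cos(2*j) - 9*cos(3*j)/2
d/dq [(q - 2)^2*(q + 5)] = (q - 2)*(3*q + 8)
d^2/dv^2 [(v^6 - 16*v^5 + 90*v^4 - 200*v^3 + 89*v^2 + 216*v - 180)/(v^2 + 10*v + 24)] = 4*(3*v^8 + 51*v^7 + 109*v^6 - 2298*v^5 - 7740*v^4 + 32383*v^3 + 80046*v^2 - 183276*v - 7128)/(v^6 + 30*v^5 + 372*v^4 + 2440*v^3 + 8928*v^2 + 17280*v + 13824)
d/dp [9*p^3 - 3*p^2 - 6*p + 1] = 27*p^2 - 6*p - 6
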